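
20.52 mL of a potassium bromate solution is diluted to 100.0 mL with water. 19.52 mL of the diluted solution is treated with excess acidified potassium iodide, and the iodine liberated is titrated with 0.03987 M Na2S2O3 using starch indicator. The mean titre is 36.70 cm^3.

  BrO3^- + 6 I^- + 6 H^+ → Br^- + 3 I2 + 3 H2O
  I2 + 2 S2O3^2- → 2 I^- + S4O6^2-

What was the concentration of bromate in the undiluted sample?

0.06088 M

n(S2O3^2-) = 0.03670 × 0.03987 = 1.463 × 10^-3 mol
n(I2) = n(S2O3^2-)/2 = 7.316 × 10^-4 mol
From the 1:3 ratio, n(BrO3^-) in the aliquot = 1/3 × 7.316 × 10^-4 = 2.439 × 10^-4 mol
[BrO3^-]_dilute = 2.439 × 10^-4 / 0.01952 = 0.01249 mol/L
[BrO3^-]_original = 0.01249 × 100.0/20.52 = 0.06088 mol/L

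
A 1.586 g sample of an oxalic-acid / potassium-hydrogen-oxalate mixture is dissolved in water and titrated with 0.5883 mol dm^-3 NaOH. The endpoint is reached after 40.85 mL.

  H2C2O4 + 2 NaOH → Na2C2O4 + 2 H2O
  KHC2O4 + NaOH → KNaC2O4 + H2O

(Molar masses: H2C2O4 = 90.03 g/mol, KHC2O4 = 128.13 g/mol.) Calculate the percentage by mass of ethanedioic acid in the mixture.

50.99 %

n(NaOH) = 0.04085 × 0.5883 = 0.02403 mol
Let x = n(H2C2O4), y = n(KHC2O4).
Titrant: 2x + 1y = 0.02403;  mass: 90.03x + 128.13y = 1.586
Solving, x = 8.983 × 10^-3 mol, y = 6.066 × 10^-3 mol
mass of H2C2O4 = 8.983 × 10^-3 × 90.03 = 0.8087 g
% H2C2O4 = 0.8087 / 1.586 × 100 = 50.99 %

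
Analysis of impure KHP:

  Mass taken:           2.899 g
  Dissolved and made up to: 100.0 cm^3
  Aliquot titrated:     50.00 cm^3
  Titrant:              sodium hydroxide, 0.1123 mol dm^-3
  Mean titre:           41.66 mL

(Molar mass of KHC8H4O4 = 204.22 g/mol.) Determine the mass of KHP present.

KHC8H4O4 + NaOH → KNaC8H4O4 + H2O
n(NaOH) per titration = 0.04166 × 0.1123 = 4.678 × 10^-3 mol
n(KHC8H4O4) in each aliquot = 4.678 × 10^-3 mol (1:1 ratio)
n(KHC8H4O4) in the whole flask = 4.678 × 10^-3 × 100.0/50.00 = 9.357 × 10^-3 mol
mass of KHC8H4O4 = 9.357 × 10^-3 × 204.22 = 1.911 g

1.911 g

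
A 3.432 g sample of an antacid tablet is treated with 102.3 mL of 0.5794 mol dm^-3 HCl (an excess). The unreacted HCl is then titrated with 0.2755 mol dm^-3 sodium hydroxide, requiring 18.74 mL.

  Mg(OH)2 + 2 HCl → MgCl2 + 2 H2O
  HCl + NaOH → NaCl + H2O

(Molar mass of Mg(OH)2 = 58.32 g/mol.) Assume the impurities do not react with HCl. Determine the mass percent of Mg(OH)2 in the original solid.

n(HCl) added = 0.1023 × 0.5794 = 0.05927 mol
n(NaOH) used in back-titration = 0.01874 × 0.2755 = 5.163 × 10^-3 mol
n(HCl) left over = 5.163 × 10^-3 mol (1:1 ratio)
n(HCl) consumed by analyte = 0.05927 − 5.163 × 10^-3 = 0.05411 mol
From the 1:2 ratio, n(Mg(OH)2) = 1/2 × 0.05411 = 0.02705 mol
mass of Mg(OH)2 = 0.02705 × 58.32 = 1.578 g
% Mg(OH)2 = 1.578 / 3.432 × 100 = 45.97 %

45.97 %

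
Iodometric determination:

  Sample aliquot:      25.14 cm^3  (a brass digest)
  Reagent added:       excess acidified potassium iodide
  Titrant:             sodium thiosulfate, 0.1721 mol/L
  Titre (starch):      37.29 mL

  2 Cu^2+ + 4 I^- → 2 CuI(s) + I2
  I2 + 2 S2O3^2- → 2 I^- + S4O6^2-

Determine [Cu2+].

n(S2O3^2-) = 0.03729 × 0.1721 = 6.418 × 10^-3 mol
n(I2) = n(S2O3^2-)/2 = 3.209 × 10^-3 mol
From the 2:1 ratio, n(Cu2+) in the aliquot = 2/1 × 3.209 × 10^-3 = 6.418 × 10^-3 mol
[Cu2+] = 6.418 × 10^-3 / 0.02514 = 0.2553 mol/L

0.2553 mol/L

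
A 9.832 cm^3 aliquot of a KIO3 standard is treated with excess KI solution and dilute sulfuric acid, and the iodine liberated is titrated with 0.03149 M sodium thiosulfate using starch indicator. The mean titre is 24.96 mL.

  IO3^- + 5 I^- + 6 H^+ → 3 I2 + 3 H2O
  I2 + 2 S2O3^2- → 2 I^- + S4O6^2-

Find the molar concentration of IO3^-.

n(S2O3^2-) = 0.02496 × 0.03149 = 7.860 × 10^-4 mol
n(I2) = n(S2O3^2-)/2 = 3.930 × 10^-4 mol
From the 1:3 ratio, n(IO3^-) in the aliquot = 1/3 × 3.930 × 10^-4 = 1.310 × 10^-4 mol
[IO3^-] = 1.310 × 10^-4 / 0.009832 = 0.01332 mol/L

0.01332 M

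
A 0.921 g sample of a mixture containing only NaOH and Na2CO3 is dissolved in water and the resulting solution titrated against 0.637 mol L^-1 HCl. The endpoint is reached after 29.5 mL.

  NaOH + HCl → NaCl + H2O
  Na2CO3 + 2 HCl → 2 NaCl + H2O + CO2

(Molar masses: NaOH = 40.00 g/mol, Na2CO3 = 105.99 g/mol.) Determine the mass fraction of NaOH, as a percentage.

25.0 %

n(HCl) = 0.0295 × 0.637 = 0.0188 mol
Let x = n(NaOH), y = n(Na2CO3).
Titrant: 1x + 2y = 0.0188;  mass: 40.00x + 105.99y = 0.921
Solving, x = 5.76 × 10^-3 mol, y = 6.52 × 10^-3 mol
mass of NaOH = 5.76 × 10^-3 × 40.00 = 0.230 g
% NaOH = 0.230 / 0.921 × 100 = 25.0 %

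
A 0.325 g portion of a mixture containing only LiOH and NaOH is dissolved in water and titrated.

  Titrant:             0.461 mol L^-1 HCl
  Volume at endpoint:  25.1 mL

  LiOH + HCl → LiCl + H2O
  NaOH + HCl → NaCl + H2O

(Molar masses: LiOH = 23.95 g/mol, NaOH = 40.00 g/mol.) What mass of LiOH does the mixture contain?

n(HCl) = 0.0251 × 0.461 = 0.0116 mol
Let x = n(LiOH), y = n(NaOH).
Titrant: 1x + 1y = 0.0116;  mass: 23.95x + 40.00y = 0.325
Solving, x = 8.59 × 10^-3 mol, y = 2.98 × 10^-3 mol
mass of LiOH = 8.59 × 10^-3 × 23.95 = 0.206 g

0.206 g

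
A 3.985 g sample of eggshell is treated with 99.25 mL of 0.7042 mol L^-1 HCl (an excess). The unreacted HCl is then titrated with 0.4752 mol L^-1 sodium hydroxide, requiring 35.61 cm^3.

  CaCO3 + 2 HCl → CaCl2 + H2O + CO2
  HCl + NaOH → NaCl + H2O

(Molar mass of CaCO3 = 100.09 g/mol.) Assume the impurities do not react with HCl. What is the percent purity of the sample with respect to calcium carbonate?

66.52 %

n(HCl) added = 0.09925 × 0.7042 = 0.06989 mol
n(NaOH) used in back-titration = 0.03561 × 0.4752 = 0.01692 mol
n(HCl) left over = 0.01692 mol (1:1 ratio)
n(HCl) consumed by analyte = 0.06989 − 0.01692 = 0.05297 mol
From the 1:2 ratio, n(CaCO3) = 1/2 × 0.05297 = 0.02648 mol
mass of CaCO3 = 0.02648 × 100.09 = 2.651 g
% CaCO3 = 2.651 / 3.985 × 100 = 66.52 %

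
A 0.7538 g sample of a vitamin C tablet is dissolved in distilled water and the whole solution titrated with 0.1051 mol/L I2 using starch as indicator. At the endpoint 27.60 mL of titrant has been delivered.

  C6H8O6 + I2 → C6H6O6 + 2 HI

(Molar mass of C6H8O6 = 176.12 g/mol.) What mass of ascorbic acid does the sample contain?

n(I2) = 0.02760 L × 0.1051 mol/L = 2.901 × 10^-3 mol
n(C6H8O6) = 2.901 × 10^-3 mol (1:1 ratio)
mass of C6H8O6 = 2.901 × 10^-3 × 176.12 g/mol = 0.5109 g

0.5109 g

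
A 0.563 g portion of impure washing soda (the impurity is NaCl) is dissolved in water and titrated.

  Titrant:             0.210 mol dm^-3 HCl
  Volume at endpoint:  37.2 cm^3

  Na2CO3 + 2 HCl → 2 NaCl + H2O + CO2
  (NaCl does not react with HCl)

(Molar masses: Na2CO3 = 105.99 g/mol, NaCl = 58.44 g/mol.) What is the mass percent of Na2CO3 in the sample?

n(HCl) = 0.0372 × 0.210 = 7.81 × 10^-3 mol
Let x = n(Na2CO3), y = n(NaCl).
Titrant: 2x = 7.81 × 10^-3;  mass: 105.99x + 58.44y = 0.563
Solving, x = 3.91 × 10^-3 mol, y = 2.55 × 10^-3 mol
mass of Na2CO3 = 3.91 × 10^-3 × 105.99 = 0.414 g
% Na2CO3 = 0.414 / 0.563 × 100 = 73.5 %

73.5 %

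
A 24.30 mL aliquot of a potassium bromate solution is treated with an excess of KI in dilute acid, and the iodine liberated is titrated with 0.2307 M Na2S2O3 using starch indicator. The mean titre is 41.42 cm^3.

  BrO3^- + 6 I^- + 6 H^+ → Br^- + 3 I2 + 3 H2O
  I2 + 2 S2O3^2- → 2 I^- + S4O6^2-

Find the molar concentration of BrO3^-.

n(S2O3^2-) = 0.04142 × 0.2307 = 9.556 × 10^-3 mol
n(I2) = n(S2O3^2-)/2 = 4.778 × 10^-3 mol
From the 1:3 ratio, n(BrO3^-) in the aliquot = 1/3 × 4.778 × 10^-3 = 1.593 × 10^-3 mol
[BrO3^-] = 1.593 × 10^-3 / 0.02430 = 0.06554 mol/L

0.06554 M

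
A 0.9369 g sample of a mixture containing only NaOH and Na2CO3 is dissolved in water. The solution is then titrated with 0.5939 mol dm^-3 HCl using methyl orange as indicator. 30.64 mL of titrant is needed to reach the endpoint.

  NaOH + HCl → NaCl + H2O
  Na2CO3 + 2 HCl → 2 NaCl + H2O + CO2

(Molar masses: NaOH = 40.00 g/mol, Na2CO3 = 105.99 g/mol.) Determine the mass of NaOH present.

n(HCl) = 0.03064 × 0.5939 = 0.01820 mol
Let x = n(NaOH), y = n(Na2CO3).
Titrant: 1x + 2y = 0.01820;  mass: 40.00x + 105.99y = 0.9369
Solving, x = 2.113 × 10^-3 mol, y = 8.042 × 10^-3 mol
mass of NaOH = 2.113 × 10^-3 × 40.00 = 0.08451 g

0.08451 g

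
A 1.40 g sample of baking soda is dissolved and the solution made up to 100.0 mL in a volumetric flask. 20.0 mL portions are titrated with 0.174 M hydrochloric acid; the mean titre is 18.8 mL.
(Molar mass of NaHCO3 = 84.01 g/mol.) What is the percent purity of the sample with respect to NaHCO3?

NaHCO3 + HCl → NaCl + H2O + CO2
n(HCl) per titration = 0.0188 × 0.174 = 3.27 × 10^-3 mol
n(NaHCO3) in each aliquot = 3.27 × 10^-3 mol (1:1 ratio)
n(NaHCO3) in the whole flask = 3.27 × 10^-3 × 100.0/20.0 = 0.0164 mol
mass of NaHCO3 = 0.0164 × 84.01 = 1.37 g
% NaHCO3 = 1.37 / 1.40 × 100 = 98.1 %

98.1 %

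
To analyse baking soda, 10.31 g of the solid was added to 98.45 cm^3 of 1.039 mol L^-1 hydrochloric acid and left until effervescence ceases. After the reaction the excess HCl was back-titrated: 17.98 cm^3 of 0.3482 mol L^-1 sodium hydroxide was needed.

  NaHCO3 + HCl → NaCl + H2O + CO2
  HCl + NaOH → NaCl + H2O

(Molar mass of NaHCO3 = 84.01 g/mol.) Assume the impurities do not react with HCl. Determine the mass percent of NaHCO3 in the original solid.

78.25 %

n(HCl) added = 0.09845 × 1.039 = 0.1023 mol
n(NaOH) used in back-titration = 0.01798 × 0.3482 = 6.261 × 10^-3 mol
n(HCl) left over = 6.261 × 10^-3 mol (1:1 ratio)
n(HCl) consumed by analyte = 0.1023 − 6.261 × 10^-3 = 0.09603 mol
n(NaHCO3) = 0.09603 mol (1:1 ratio)
mass of NaHCO3 = 0.09603 × 84.01 = 8.067 g
% NaHCO3 = 8.067 / 10.31 × 100 = 78.25 %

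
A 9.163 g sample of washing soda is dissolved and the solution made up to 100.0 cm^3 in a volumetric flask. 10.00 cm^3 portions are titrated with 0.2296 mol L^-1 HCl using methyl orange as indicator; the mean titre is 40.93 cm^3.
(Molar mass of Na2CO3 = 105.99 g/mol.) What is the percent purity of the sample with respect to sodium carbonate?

54.35 %

Na2CO3 + 2 HCl → 2 NaCl + H2O + CO2
n(HCl) per titration = 0.04093 × 0.2296 = 9.398 × 10^-3 mol
From the 1:2 ratio, n(Na2CO3) in each aliquot = 1/2 × 9.398 × 10^-3 = 4.699 × 10^-3 mol
n(Na2CO3) in the whole flask = 4.699 × 10^-3 × 100.0/10.00 = 0.04699 mol
mass of Na2CO3 = 0.04699 × 105.99 = 4.980 g
% Na2CO3 = 4.980 / 9.163 × 100 = 54.35 %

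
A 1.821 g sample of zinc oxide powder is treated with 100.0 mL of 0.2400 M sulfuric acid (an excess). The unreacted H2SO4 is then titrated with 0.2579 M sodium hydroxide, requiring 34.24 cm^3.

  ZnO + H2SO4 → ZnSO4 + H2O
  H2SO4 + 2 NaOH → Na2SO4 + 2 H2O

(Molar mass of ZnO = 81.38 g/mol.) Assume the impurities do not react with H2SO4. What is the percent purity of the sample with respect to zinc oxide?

87.52 %

n(H2SO4) added = 0.1000 × 0.2400 = 0.02400 mol
n(NaOH) used in back-titration = 0.03424 × 0.2579 = 8.830 × 10^-3 mol
From the 1:2 ratio, n(H2SO4) left over = 1/2 × 8.830 × 10^-3 = 4.415 × 10^-3 mol
n(H2SO4) consumed by analyte = 0.02400 − 4.415 × 10^-3 = 0.01958 mol
n(ZnO) = 0.01958 mol (1:1 ratio)
mass of ZnO = 0.01958 × 81.38 = 1.594 g
% ZnO = 1.594 / 1.821 × 100 = 87.52 %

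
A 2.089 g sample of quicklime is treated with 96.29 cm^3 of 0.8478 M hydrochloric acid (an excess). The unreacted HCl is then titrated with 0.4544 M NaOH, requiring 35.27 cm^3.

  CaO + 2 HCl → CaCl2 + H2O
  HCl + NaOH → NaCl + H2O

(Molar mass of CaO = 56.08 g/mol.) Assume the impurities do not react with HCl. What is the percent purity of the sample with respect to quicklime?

n(HCl) added = 0.09629 × 0.8478 = 0.08163 mol
n(NaOH) used in back-titration = 0.03527 × 0.4544 = 0.01603 mol
n(HCl) left over = 0.01603 mol (1:1 ratio)
n(HCl) consumed by analyte = 0.08163 − 0.01603 = 0.06561 mol
From the 1:2 ratio, n(CaO) = 1/2 × 0.06561 = 0.03280 mol
mass of CaO = 0.03280 × 56.08 = 1.840 g
% CaO = 1.840 / 2.089 × 100 = 88.06 %

88.06 %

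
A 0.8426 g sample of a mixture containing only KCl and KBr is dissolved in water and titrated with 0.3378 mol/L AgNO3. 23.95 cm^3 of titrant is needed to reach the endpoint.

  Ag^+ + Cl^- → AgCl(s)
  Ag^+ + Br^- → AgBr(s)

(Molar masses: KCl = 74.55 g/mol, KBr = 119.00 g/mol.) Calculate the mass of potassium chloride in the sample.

n(AgNO3) = 0.02395 × 0.3378 = 8.090 × 10^-3 mol
Let x = n(KCl), y = n(KBr).
Titrant: 1x + 1y = 8.090 × 10^-3;  mass: 74.55x + 119.00y = 0.8426
Solving, x = 2.703 × 10^-3 mol, y = 5.387 × 10^-3 mol
mass of KCl = 2.703 × 10^-3 × 74.55 = 0.2015 g

0.2015 g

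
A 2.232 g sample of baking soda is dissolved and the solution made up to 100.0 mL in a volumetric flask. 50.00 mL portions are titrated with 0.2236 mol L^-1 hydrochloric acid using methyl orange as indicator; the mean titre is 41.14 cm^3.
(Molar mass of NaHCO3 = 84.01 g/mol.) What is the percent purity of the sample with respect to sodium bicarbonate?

NaHCO3 + HCl → NaCl + H2O + CO2
n(HCl) per titration = 0.04114 × 0.2236 = 9.199 × 10^-3 mol
n(NaHCO3) in each aliquot = 9.199 × 10^-3 mol (1:1 ratio)
n(NaHCO3) in the whole flask = 9.199 × 10^-3 × 100.0/50.00 = 0.01840 mol
mass of NaHCO3 = 0.01840 × 84.01 = 1.546 g
% NaHCO3 = 1.546 / 2.232 × 100 = 69.25 %

69.25 %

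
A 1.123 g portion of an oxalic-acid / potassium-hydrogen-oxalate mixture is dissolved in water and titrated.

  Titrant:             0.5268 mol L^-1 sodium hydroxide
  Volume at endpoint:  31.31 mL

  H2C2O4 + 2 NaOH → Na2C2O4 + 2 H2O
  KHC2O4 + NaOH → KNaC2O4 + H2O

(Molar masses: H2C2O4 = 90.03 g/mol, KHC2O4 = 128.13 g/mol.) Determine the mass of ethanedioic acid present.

n(NaOH) = 0.03131 × 0.5268 = 0.01649 mol
Let x = n(H2C2O4), y = n(KHC2O4).
Titrant: 2x + 1y = 0.01649;  mass: 90.03x + 128.13y = 1.123
Solving, x = 5.958 × 10^-3 mol, y = 4.578 × 10^-3 mol
mass of H2C2O4 = 5.958 × 10^-3 × 90.03 = 0.5364 g

0.5364 g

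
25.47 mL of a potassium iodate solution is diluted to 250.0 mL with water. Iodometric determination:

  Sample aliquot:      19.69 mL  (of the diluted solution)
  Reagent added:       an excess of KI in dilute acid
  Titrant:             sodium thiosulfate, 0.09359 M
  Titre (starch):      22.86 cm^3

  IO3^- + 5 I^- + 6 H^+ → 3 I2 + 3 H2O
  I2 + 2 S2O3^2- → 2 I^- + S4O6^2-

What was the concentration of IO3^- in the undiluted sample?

0.1778 M

n(S2O3^2-) = 0.02286 × 0.09359 = 2.139 × 10^-3 mol
n(I2) = n(S2O3^2-)/2 = 1.070 × 10^-3 mol
From the 1:3 ratio, n(IO3^-) in the aliquot = 1/3 × 1.070 × 10^-3 = 3.566 × 10^-4 mol
[IO3^-]_dilute = 3.566 × 10^-4 / 0.01969 = 0.01811 mol/L
[IO3^-]_original = 0.01811 × 250.0/25.47 = 0.1778 mol/L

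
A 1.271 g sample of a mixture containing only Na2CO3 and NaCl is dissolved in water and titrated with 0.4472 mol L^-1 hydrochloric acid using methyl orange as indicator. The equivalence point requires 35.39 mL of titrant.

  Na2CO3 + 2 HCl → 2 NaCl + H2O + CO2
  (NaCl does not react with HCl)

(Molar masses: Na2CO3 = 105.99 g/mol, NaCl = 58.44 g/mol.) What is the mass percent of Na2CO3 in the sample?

65.99 %

n(HCl) = 0.03539 × 0.4472 = 0.01583 mol
Let x = n(Na2CO3), y = n(NaCl).
Titrant: 2x = 0.01583;  mass: 105.99x + 58.44y = 1.271
Solving, x = 7.913 × 10^-3 mol, y = 7.397 × 10^-3 mol
mass of Na2CO3 = 7.913 × 10^-3 × 105.99 = 0.8387 g
% Na2CO3 = 0.8387 / 1.271 × 100 = 65.99 %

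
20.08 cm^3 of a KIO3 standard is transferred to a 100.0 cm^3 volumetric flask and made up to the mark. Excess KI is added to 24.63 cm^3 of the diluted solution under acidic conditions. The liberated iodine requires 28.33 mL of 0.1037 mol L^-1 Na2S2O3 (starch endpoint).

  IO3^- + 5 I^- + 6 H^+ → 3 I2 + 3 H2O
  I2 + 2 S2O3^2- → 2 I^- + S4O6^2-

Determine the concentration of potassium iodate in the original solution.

0.09900 mol/L

n(S2O3^2-) = 0.02833 × 0.1037 = 2.938 × 10^-3 mol
n(I2) = n(S2O3^2-)/2 = 1.469 × 10^-3 mol
From the 1:3 ratio, n(IO3^-) in the aliquot = 1/3 × 1.469 × 10^-3 = 4.896 × 10^-4 mol
[IO3^-]_dilute = 4.896 × 10^-4 / 0.02463 = 0.01988 mol/L
[IO3^-]_original = 0.01988 × 100.0/20.08 = 0.09900 mol/L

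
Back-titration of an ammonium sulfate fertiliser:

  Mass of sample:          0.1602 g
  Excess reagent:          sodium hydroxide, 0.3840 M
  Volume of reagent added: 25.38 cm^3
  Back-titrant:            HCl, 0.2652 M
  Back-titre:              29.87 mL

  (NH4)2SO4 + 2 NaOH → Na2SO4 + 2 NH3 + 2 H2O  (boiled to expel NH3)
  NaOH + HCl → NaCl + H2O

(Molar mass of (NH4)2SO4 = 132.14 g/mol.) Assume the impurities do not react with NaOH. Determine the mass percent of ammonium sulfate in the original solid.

n(NaOH) added = 0.02538 × 0.3840 = 9.746 × 10^-3 mol
n(HCl) used in back-titration = 0.02987 × 0.2652 = 7.922 × 10^-3 mol
n(NaOH) left over = 7.922 × 10^-3 mol (1:1 ratio)
n(NaOH) consumed by analyte = 9.746 × 10^-3 − 7.922 × 10^-3 = 1.824 × 10^-3 mol
From the 1:2 ratio, n((NH4)2SO4) = 1/2 × 1.824 × 10^-3 = 9.122 × 10^-4 mol
mass of (NH4)2SO4 = 9.122 × 10^-4 × 132.14 = 0.1205 g
% (NH4)2SO4 = 0.1205 / 0.1602 × 100 = 75.24 %

75.24 %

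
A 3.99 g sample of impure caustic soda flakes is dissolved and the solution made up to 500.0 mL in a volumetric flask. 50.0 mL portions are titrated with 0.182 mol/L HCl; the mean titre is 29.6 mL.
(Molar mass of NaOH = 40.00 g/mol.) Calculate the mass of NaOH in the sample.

2.15 g

NaOH + HCl → NaCl + H2O
n(HCl) per titration = 0.0296 × 0.182 = 5.39 × 10^-3 mol
n(NaOH) in each aliquot = 5.39 × 10^-3 mol (1:1 ratio)
n(NaOH) in the whole flask = 5.39 × 10^-3 × 500.0/50.0 = 0.0539 mol
mass of NaOH = 0.0539 × 40.00 = 2.15 g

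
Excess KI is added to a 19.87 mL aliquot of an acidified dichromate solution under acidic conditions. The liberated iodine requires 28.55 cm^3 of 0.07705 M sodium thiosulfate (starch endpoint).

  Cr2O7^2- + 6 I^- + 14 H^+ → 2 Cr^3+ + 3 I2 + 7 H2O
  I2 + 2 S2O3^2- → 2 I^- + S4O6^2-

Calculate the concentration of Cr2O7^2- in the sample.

0.01845 M

n(S2O3^2-) = 0.02855 × 0.07705 = 2.200 × 10^-3 mol
n(I2) = n(S2O3^2-)/2 = 1.100 × 10^-3 mol
From the 1:3 ratio, n(Cr2O7^2-) in the aliquot = 1/3 × 1.100 × 10^-3 = 3.666 × 10^-4 mol
[Cr2O7^2-] = 3.666 × 10^-4 / 0.01987 = 0.01845 mol/L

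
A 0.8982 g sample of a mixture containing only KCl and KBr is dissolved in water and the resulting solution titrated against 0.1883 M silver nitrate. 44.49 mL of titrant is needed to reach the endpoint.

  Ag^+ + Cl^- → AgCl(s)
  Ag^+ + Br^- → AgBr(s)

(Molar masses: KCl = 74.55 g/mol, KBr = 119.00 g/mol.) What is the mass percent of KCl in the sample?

18.43 %

n(AgNO3) = 0.04449 × 0.1883 = 8.377 × 10^-3 mol
Let x = n(KCl), y = n(KBr).
Titrant: 1x + 1y = 8.377 × 10^-3;  mass: 74.55x + 119.00y = 0.8982
Solving, x = 2.221 × 10^-3 mol, y = 6.157 × 10^-3 mol
mass of KCl = 2.221 × 10^-3 × 74.55 = 0.1656 g
% KCl = 0.1656 / 0.8982 × 100 = 18.43 %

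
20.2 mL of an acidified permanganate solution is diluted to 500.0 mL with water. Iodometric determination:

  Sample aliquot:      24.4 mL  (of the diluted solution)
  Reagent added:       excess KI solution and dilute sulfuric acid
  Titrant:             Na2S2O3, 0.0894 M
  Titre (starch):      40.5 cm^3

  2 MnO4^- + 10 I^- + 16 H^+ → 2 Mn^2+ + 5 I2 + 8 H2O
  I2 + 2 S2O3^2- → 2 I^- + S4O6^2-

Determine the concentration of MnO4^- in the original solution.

n(S2O3^2-) = 0.0405 × 0.0894 = 3.62 × 10^-3 mol
n(I2) = n(S2O3^2-)/2 = 1.81 × 10^-3 mol
From the 2:5 ratio, n(MnO4^-) in the aliquot = 2/5 × 1.81 × 10^-3 = 7.24 × 10^-4 mol
[MnO4^-]_dilute = 7.24 × 10^-4 / 0.0244 = 0.0297 mol/L
[MnO4^-]_original = 0.0297 × 500.0/20.2 = 0.735 mol/L

0.735 M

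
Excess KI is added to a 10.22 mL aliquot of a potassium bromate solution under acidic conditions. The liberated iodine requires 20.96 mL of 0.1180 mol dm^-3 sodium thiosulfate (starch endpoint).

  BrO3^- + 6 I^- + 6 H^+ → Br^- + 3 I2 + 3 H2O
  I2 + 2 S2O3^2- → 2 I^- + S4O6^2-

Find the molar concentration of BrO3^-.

n(S2O3^2-) = 0.02096 × 0.1180 = 2.473 × 10^-3 mol
n(I2) = n(S2O3^2-)/2 = 1.237 × 10^-3 mol
From the 1:3 ratio, n(BrO3^-) in the aliquot = 1/3 × 1.237 × 10^-3 = 4.122 × 10^-4 mol
[BrO3^-] = 4.122 × 10^-4 / 0.01022 = 0.04033 mol/L

0.04033 mol/L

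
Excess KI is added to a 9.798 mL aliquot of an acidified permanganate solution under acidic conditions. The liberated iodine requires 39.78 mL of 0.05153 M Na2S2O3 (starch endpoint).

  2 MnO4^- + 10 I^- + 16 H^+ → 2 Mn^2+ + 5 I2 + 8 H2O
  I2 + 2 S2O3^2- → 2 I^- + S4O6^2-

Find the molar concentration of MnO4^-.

0.04184 M

n(S2O3^2-) = 0.03978 × 0.05153 = 2.050 × 10^-3 mol
n(I2) = n(S2O3^2-)/2 = 1.025 × 10^-3 mol
From the 2:5 ratio, n(MnO4^-) in the aliquot = 2/5 × 1.025 × 10^-3 = 4.100 × 10^-4 mol
[MnO4^-] = 4.100 × 10^-4 / 0.009798 = 0.04184 mol/L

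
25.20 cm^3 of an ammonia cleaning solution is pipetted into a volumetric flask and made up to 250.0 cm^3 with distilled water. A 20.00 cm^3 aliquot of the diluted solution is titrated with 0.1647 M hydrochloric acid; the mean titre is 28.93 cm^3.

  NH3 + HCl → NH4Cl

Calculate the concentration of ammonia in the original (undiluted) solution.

n(HCl) = 0.02893 × 0.1647 = 4.765 × 10^-3 mol
n(NH3) in the aliquot = 4.765 × 10^-3 mol (1:1 ratio)
[NH3]_dilute = 4.765 × 10^-3 / 0.02000 = 0.2382 mol/L
Dilution factor = 250.0 / 25.20 = 9.921
[NH3]_stock = 0.2382 × 9.921 = 2.363 mol/L

2.363 M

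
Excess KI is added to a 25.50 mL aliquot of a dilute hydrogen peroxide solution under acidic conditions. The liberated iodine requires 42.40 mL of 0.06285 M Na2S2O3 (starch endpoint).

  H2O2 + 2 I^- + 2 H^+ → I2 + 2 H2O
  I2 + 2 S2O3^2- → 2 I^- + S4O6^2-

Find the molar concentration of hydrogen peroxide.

n(S2O3^2-) = 0.04240 × 0.06285 = 2.665 × 10^-3 mol
n(I2) = n(S2O3^2-)/2 = 1.332 × 10^-3 mol
n(H2O2) in the aliquot = 1.332 × 10^-3 mol (1:1 ratio)
[H2O2] = 1.332 × 10^-3 / 0.02550 = 0.05225 mol/L

0.05225 M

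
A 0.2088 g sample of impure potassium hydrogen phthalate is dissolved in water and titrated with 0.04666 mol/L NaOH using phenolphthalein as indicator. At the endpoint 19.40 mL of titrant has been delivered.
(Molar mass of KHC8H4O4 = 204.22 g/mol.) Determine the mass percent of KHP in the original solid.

KHC8H4O4 + NaOH → KNaC8H4O4 + H2O
n(NaOH) = 0.01940 L × 0.04666 mol/L = 9.052 × 10^-4 mol
n(KHC8H4O4) = 9.052 × 10^-4 mol (1:1 ratio)
mass of KHC8H4O4 = 9.052 × 10^-4 × 204.22 g/mol = 0.1849 g
% KHC8H4O4 = 0.1849 / 0.2088 × 100 = 88.53 %

88.53 %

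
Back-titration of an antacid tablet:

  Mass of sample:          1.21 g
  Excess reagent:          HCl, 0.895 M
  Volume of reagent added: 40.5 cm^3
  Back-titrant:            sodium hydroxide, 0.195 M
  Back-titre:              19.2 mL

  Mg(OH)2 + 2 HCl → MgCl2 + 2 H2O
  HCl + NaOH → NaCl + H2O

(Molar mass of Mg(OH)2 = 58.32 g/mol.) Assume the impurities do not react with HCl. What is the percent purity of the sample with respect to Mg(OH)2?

n(HCl) added = 0.0405 × 0.895 = 0.0362 mol
n(NaOH) used in back-titration = 0.0192 × 0.195 = 3.74 × 10^-3 mol
n(HCl) left over = 3.74 × 10^-3 mol (1:1 ratio)
n(HCl) consumed by analyte = 0.0362 − 3.74 × 10^-3 = 0.0325 mol
From the 1:2 ratio, n(Mg(OH)2) = 1/2 × 0.0325 = 0.0163 mol
mass of Mg(OH)2 = 0.0163 × 58.32 = 0.948 g
% Mg(OH)2 = 0.948 / 1.21 × 100 = 78.3 %

78.3 %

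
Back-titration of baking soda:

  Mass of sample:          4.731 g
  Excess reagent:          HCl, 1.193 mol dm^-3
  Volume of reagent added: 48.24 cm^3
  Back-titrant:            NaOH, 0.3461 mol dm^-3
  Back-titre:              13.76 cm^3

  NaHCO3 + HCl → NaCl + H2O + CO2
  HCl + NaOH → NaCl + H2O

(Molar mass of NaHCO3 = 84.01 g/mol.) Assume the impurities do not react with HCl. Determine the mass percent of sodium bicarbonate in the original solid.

n(HCl) added = 0.04824 × 1.193 = 0.05755 mol
n(NaOH) used in back-titration = 0.01376 × 0.3461 = 4.762 × 10^-3 mol
n(HCl) left over = 4.762 × 10^-3 mol (1:1 ratio)
n(HCl) consumed by analyte = 0.05755 − 4.762 × 10^-3 = 0.05279 mol
n(NaHCO3) = 0.05279 mol (1:1 ratio)
mass of NaHCO3 = 0.05279 × 84.01 = 4.435 g
% NaHCO3 = 4.435 / 4.731 × 100 = 93.74 %

93.74 %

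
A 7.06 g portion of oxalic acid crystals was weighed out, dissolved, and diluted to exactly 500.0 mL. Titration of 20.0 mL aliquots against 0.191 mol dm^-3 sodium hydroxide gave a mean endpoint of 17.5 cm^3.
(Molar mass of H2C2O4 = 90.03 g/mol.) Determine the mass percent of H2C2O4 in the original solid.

53.3 %

H2C2O4 + 2 NaOH → Na2C2O4 + 2 H2O
n(NaOH) per titration = 0.0175 × 0.191 = 3.34 × 10^-3 mol
From the 1:2 ratio, n(H2C2O4) in each aliquot = 1/2 × 3.34 × 10^-3 = 1.67 × 10^-3 mol
n(H2C2O4) in the whole flask = 1.67 × 10^-3 × 500.0/20.0 = 0.0418 mol
mass of H2C2O4 = 0.0418 × 90.03 = 3.76 g
% H2C2O4 = 3.76 / 7.06 × 100 = 53.3 %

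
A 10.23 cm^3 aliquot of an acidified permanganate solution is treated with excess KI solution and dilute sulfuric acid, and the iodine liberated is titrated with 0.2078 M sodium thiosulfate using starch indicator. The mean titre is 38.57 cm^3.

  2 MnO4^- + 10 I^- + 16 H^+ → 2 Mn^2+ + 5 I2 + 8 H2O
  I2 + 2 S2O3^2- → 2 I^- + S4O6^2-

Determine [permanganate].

n(S2O3^2-) = 0.03857 × 0.2078 = 8.015 × 10^-3 mol
n(I2) = n(S2O3^2-)/2 = 4.007 × 10^-3 mol
From the 2:5 ratio, n(MnO4^-) in the aliquot = 2/5 × 4.007 × 10^-3 = 1.603 × 10^-3 mol
[MnO4^-] = 1.603 × 10^-3 / 0.01023 = 0.1567 mol/L

0.1567 M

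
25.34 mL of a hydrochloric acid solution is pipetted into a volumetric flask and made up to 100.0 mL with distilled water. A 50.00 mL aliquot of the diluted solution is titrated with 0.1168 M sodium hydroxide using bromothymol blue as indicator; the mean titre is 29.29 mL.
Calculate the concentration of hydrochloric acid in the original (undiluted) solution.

0.2700 M

HCl + NaOH → NaCl + H2O
n(NaOH) = 0.02929 × 0.1168 = 3.421 × 10^-3 mol
n(HCl) in the aliquot = 3.421 × 10^-3 mol (1:1 ratio)
[HCl]_dilute = 3.421 × 10^-3 / 0.05000 = 0.06842 mol/L
Dilution factor = 100.0 / 25.34 = 3.946
[HCl]_stock = 0.06842 × 3.946 = 0.2700 mol/L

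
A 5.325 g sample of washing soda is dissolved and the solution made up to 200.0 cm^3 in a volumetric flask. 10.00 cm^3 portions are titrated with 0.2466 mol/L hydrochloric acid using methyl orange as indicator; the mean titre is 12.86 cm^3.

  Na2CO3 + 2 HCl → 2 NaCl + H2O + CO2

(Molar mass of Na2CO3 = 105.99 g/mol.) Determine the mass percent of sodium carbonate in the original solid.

63.12 %

n(HCl) per titration = 0.01286 × 0.2466 = 3.171 × 10^-3 mol
From the 1:2 ratio, n(Na2CO3) in each aliquot = 1/2 × 3.171 × 10^-3 = 1.586 × 10^-3 mol
n(Na2CO3) in the whole flask = 1.586 × 10^-3 × 200.0/10.00 = 0.03171 mol
mass of Na2CO3 = 0.03171 × 105.99 = 3.361 g
% Na2CO3 = 3.361 / 5.325 × 100 = 63.12 %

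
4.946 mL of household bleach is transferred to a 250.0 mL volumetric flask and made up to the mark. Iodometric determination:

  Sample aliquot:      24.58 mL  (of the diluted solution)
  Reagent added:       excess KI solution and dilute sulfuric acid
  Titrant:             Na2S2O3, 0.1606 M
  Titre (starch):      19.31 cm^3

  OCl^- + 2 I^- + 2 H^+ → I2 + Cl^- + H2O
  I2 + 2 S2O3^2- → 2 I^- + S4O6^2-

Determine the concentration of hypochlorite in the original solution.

3.189 M

n(S2O3^2-) = 0.01931 × 0.1606 = 3.101 × 10^-3 mol
n(I2) = n(S2O3^2-)/2 = 1.551 × 10^-3 mol
n(OCl^-) in the aliquot = 1.551 × 10^-3 mol (1:1 ratio)
[OCl^-]_dilute = 1.551 × 10^-3 / 0.02458 = 0.06308 mol/L
[OCl^-]_original = 0.06308 × 250.0/4.946 = 3.189 mol/L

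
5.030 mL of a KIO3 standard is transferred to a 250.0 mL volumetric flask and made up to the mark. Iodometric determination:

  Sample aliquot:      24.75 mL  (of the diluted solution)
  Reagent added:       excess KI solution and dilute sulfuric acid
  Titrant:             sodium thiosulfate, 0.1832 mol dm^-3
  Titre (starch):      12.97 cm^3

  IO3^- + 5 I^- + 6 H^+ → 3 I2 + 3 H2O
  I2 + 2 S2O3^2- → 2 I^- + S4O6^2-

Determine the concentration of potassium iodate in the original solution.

0.7953 mol/L

n(S2O3^2-) = 0.01297 × 0.1832 = 2.376 × 10^-3 mol
n(I2) = n(S2O3^2-)/2 = 1.188 × 10^-3 mol
From the 1:3 ratio, n(IO3^-) in the aliquot = 1/3 × 1.188 × 10^-3 = 3.960 × 10^-4 mol
[IO3^-]_dilute = 3.960 × 10^-4 / 0.02475 = 0.01600 mol/L
[IO3^-]_original = 0.01600 × 250.0/5.030 = 0.7953 mol/L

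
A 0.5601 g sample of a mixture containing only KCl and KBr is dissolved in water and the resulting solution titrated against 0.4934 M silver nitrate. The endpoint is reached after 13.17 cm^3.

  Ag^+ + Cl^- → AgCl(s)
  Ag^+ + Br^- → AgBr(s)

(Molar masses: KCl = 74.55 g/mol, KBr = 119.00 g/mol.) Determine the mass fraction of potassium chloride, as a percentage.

63.83 %

n(AgNO3) = 0.01317 × 0.4934 = 6.498 × 10^-3 mol
Let x = n(KCl), y = n(KBr).
Titrant: 1x + 1y = 6.498 × 10^-3;  mass: 74.55x + 119.00y = 0.5601
Solving, x = 4.796 × 10^-3 mol, y = 1.702 × 10^-3 mol
mass of KCl = 4.796 × 10^-3 × 74.55 = 0.3575 g
% KCl = 0.3575 / 0.5601 × 100 = 63.83 %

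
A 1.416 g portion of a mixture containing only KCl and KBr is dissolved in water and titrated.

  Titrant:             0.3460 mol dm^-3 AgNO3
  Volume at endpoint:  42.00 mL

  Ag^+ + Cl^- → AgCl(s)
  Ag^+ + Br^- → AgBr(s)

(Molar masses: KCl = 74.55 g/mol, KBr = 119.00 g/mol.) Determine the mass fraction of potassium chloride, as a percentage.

n(AgNO3) = 0.04200 × 0.3460 = 0.01453 mol
Let x = n(KCl), y = n(KBr).
Titrant: 1x + 1y = 0.01453;  mass: 74.55x + 119.00y = 1.416
Solving, x = 7.049 × 10^-3 mol, y = 7.483 × 10^-3 mol
mass of KCl = 7.049 × 10^-3 × 74.55 = 0.5255 g
% KCl = 0.5255 / 1.416 × 100 = 37.11 %

37.11 %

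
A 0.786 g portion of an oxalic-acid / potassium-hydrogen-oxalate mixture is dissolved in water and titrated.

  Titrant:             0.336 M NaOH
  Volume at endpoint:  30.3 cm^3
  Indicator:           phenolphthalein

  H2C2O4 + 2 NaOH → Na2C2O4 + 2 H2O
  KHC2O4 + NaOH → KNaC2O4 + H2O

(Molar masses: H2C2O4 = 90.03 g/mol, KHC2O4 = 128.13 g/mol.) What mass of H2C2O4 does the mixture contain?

0.281 g

n(NaOH) = 0.0303 × 0.336 = 0.0102 mol
Let x = n(H2C2O4), y = n(KHC2O4).
Titrant: 2x + 1y = 0.0102;  mass: 90.03x + 128.13y = 0.786
Solving, x = 3.12 × 10^-3 mol, y = 3.94 × 10^-3 mol
mass of H2C2O4 = 3.12 × 10^-3 × 90.03 = 0.281 g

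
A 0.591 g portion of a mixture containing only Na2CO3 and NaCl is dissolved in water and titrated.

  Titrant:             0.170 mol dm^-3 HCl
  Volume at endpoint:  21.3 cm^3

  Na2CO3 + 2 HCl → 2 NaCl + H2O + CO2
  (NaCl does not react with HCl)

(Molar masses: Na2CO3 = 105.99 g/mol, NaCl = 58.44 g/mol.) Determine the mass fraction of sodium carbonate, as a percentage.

32.5 %

n(HCl) = 0.0213 × 0.170 = 3.62 × 10^-3 mol
Let x = n(Na2CO3), y = n(NaCl).
Titrant: 2x = 3.62 × 10^-3;  mass: 105.99x + 58.44y = 0.591
Solving, x = 1.81 × 10^-3 mol, y = 6.83 × 10^-3 mol
mass of Na2CO3 = 1.81 × 10^-3 × 105.99 = 0.192 g
% Na2CO3 = 0.192 / 0.591 × 100 = 32.5 %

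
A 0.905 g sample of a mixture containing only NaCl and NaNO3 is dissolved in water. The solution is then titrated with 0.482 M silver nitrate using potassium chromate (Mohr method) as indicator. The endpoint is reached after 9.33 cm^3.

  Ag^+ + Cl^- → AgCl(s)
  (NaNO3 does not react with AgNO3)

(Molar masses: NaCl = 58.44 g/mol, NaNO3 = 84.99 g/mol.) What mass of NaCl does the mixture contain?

n(AgNO3) = 0.00933 × 0.482 = 4.50 × 10^-3 mol
Let x = n(NaCl), y = n(NaNO3).
Titrant: 1x = 4.50 × 10^-3;  mass: 58.44x + 84.99y = 0.905
Solving, x = 4.50 × 10^-3 mol, y = 7.56 × 10^-3 mol
mass of NaCl = 4.50 × 10^-3 × 58.44 = 0.263 g

0.263 g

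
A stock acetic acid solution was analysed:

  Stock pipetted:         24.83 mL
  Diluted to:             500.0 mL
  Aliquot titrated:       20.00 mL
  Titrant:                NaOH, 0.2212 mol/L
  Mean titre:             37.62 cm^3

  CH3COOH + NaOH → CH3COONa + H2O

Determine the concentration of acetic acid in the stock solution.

n(NaOH) = 0.03762 × 0.2212 = 8.322 × 10^-3 mol
n(CH3COOH) in the aliquot = 8.322 × 10^-3 mol (1:1 ratio)
[CH3COOH]_dilute = 8.322 × 10^-3 / 0.02000 = 0.4161 mol/L
Dilution factor = 500.0 / 24.83 = 20.14
[CH3COOH]_stock = 0.4161 × 20.14 = 8.379 mol/L

8.379 mol/L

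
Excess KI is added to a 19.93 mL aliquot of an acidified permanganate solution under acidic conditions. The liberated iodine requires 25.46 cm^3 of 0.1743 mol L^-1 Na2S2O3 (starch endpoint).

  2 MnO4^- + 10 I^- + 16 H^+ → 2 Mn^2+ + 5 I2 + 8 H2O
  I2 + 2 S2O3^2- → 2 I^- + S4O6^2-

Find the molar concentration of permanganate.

n(S2O3^2-) = 0.02546 × 0.1743 = 4.438 × 10^-3 mol
n(I2) = n(S2O3^2-)/2 = 2.219 × 10^-3 mol
From the 2:5 ratio, n(MnO4^-) in the aliquot = 2/5 × 2.219 × 10^-3 = 8.875 × 10^-4 mol
[MnO4^-] = 8.875 × 10^-4 / 0.01993 = 0.04453 mol/L

0.04453 mol/L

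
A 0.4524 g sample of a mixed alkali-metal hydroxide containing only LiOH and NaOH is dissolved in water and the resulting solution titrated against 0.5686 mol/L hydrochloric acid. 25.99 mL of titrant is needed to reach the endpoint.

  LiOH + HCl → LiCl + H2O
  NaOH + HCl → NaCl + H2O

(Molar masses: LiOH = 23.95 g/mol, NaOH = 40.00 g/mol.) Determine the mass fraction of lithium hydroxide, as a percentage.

n(HCl) = 0.02599 × 0.5686 = 0.01478 mol
Let x = n(LiOH), y = n(NaOH).
Titrant: 1x + 1y = 0.01478;  mass: 23.95x + 40.00y = 0.4524
Solving, x = 8.643 × 10^-3 mol, y = 6.135 × 10^-3 mol
mass of LiOH = 8.643 × 10^-3 × 23.95 = 0.2070 g
% LiOH = 0.2070 / 0.4524 × 100 = 45.75 %

45.75 %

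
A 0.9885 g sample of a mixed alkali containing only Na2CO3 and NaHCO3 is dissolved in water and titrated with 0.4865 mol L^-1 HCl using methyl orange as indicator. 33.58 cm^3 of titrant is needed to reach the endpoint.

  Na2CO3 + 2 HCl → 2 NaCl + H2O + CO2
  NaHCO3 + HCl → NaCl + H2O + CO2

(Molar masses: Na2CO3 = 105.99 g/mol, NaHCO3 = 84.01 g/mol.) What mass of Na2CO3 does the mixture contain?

0.6560 g

n(HCl) = 0.03358 × 0.4865 = 0.01634 mol
Let x = n(Na2CO3), y = n(NaHCO3).
Titrant: 2x + 1y = 0.01634;  mass: 105.99x + 84.01y = 0.9885
Solving, x = 6.190 × 10^-3 mol, y = 3.957 × 10^-3 mol
mass of Na2CO3 = 6.190 × 10^-3 × 105.99 = 0.6560 g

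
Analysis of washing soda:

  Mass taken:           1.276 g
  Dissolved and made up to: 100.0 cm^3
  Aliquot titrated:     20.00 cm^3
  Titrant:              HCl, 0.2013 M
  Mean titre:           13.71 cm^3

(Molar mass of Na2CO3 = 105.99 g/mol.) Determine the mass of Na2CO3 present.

0.7313 g

Na2CO3 + 2 HCl → 2 NaCl + H2O + CO2
n(HCl) per titration = 0.01371 × 0.2013 = 2.760 × 10^-3 mol
From the 1:2 ratio, n(Na2CO3) in each aliquot = 1/2 × 2.760 × 10^-3 = 1.380 × 10^-3 mol
n(Na2CO3) in the whole flask = 1.380 × 10^-3 × 100.0/20.00 = 6.900 × 10^-3 mol
mass of Na2CO3 = 6.900 × 10^-3 × 105.99 = 0.7313 g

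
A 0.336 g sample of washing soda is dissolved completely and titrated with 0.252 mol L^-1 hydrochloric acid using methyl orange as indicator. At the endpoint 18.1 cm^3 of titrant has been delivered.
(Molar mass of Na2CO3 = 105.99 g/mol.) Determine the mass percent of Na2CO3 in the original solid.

71.9 %

Na2CO3 + 2 HCl → 2 NaCl + H2O + CO2
n(HCl) = 0.0181 L × 0.252 mol/L = 4.56 × 10^-3 mol
From the 1:2 ratio, n(Na2CO3) = 1/2 × 4.56 × 10^-3 = 2.28 × 10^-3 mol
mass of Na2CO3 = 2.28 × 10^-3 × 105.99 g/mol = 0.242 g
% Na2CO3 = 0.242 / 0.336 × 100 = 71.9 %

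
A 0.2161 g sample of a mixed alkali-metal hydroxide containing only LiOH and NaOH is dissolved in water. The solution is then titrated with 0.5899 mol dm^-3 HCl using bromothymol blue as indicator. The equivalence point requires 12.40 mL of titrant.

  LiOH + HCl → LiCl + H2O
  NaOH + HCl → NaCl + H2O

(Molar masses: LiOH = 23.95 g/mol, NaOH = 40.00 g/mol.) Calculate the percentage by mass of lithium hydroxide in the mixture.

52.82 %

n(HCl) = 0.01240 × 0.5899 = 7.315 × 10^-3 mol
Let x = n(LiOH), y = n(NaOH).
Titrant: 1x + 1y = 7.315 × 10^-3;  mass: 23.95x + 40.00y = 0.2161
Solving, x = 4.766 × 10^-3 mol, y = 2.549 × 10^-3 mol
mass of LiOH = 4.766 × 10^-3 × 23.95 = 0.1141 g
% LiOH = 0.1141 / 0.2161 × 100 = 52.82 %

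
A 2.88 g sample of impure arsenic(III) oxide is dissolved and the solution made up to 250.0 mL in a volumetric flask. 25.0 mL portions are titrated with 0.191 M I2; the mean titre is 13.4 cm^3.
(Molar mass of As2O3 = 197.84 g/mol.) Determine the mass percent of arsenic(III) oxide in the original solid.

87.9 %

As2O3 + 2 I2 + 2 H2O → As2O5 + 4 HI
n(I2) per titration = 0.0134 × 0.191 = 2.56 × 10^-3 mol
From the 1:2 ratio, n(As2O3) in each aliquot = 1/2 × 2.56 × 10^-3 = 1.28 × 10^-3 mol
n(As2O3) in the whole flask = 1.28 × 10^-3 × 250.0/25.0 = 0.0128 mol
mass of As2O3 = 0.0128 × 197.84 = 2.53 g
% As2O3 = 2.53 / 2.88 × 100 = 87.9 %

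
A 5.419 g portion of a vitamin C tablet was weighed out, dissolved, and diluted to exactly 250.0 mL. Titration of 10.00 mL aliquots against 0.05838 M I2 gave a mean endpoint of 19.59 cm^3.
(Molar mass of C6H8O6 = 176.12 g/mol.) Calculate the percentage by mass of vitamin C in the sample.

92.92 %

C6H8O6 + I2 → C6H6O6 + 2 HI
n(I2) per titration = 0.01959 × 0.05838 = 1.144 × 10^-3 mol
n(C6H8O6) in each aliquot = 1.144 × 10^-3 mol (1:1 ratio)
n(C6H8O6) in the whole flask = 1.144 × 10^-3 × 250.0/10.00 = 0.02859 mol
mass of C6H8O6 = 0.02859 × 176.12 = 5.036 g
% C6H8O6 = 5.036 / 5.419 × 100 = 92.92 %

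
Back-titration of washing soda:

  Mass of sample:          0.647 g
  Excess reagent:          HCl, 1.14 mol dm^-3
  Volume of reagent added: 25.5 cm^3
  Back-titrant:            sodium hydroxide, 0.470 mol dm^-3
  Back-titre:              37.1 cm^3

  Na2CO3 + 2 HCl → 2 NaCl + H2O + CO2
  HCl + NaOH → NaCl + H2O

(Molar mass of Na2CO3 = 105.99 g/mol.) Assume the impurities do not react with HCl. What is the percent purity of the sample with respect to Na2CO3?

95.3 %

n(HCl) added = 0.0255 × 1.14 = 0.0291 mol
n(NaOH) used in back-titration = 0.0371 × 0.470 = 0.0174 mol
n(HCl) left over = 0.0174 mol (1:1 ratio)
n(HCl) consumed by analyte = 0.0291 − 0.0174 = 0.0116 mol
From the 1:2 ratio, n(Na2CO3) = 1/2 × 0.0116 = 5.82 × 10^-3 mol
mass of Na2CO3 = 5.82 × 10^-3 × 105.99 = 0.616 g
% Na2CO3 = 0.616 / 0.647 × 100 = 95.3 %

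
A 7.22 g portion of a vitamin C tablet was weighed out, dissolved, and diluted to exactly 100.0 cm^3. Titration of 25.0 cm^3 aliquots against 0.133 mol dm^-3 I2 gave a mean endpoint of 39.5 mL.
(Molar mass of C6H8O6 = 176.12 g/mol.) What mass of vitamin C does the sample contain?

C6H8O6 + I2 → C6H6O6 + 2 HI
n(I2) per titration = 0.0395 × 0.133 = 5.25 × 10^-3 mol
n(C6H8O6) in each aliquot = 5.25 × 10^-3 mol (1:1 ratio)
n(C6H8O6) in the whole flask = 5.25 × 10^-3 × 100.0/25.0 = 0.0210 mol
mass of C6H8O6 = 0.0210 × 176.12 = 3.70 g

3.70 g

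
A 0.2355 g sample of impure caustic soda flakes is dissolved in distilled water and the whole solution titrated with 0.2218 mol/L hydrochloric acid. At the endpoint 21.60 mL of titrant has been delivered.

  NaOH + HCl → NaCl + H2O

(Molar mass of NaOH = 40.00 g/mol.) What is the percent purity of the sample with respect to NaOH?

n(HCl) = 0.02160 L × 0.2218 mol/L = 4.791 × 10^-3 mol
n(NaOH) = 4.791 × 10^-3 mol (1:1 ratio)
mass of NaOH = 4.791 × 10^-3 × 40.00 g/mol = 0.1916 g
% NaOH = 0.1916 / 0.2355 × 100 = 81.37 %

81.37 %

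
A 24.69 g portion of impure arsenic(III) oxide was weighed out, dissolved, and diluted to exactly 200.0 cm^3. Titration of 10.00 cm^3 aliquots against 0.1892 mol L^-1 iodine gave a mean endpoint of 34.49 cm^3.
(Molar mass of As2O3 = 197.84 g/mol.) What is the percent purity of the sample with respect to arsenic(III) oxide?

52.29 %

As2O3 + 2 I2 + 2 H2O → As2O5 + 4 HI
n(I2) per titration = 0.03449 × 0.1892 = 6.526 × 10^-3 mol
From the 1:2 ratio, n(As2O3) in each aliquot = 1/2 × 6.526 × 10^-3 = 3.263 × 10^-3 mol
n(As2O3) in the whole flask = 3.263 × 10^-3 × 200.0/10.00 = 0.06526 mol
mass of As2O3 = 0.06526 × 197.84 = 12.91 g
% As2O3 = 12.91 / 24.69 × 100 = 52.29 %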